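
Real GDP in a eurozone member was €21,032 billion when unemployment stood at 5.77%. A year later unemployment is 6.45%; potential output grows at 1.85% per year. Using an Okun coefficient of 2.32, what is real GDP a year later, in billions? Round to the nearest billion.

€21,089 billion

Δu = 6.45 - 5.77 = 0.68 points.
Okun's law (growth form): g_Y = g_Y* - β × Δu = 1.85 - 2.32 × (0.68) = 1.85 - 1.5776 = 0.2724%.
Real GDP in the next year = 21032 × (1 + 0.2724/100) = 21032 × 1.002724 ≈ 21089 billion.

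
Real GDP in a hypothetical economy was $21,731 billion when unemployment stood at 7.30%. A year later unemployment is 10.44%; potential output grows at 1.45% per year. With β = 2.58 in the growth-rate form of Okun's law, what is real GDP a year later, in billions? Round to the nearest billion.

$20,286 billion

Δu = 10.44 - 7.3 = 3.14 points.
Okun's law (growth form): g_Y = g_Y* - β × Δu = 1.45 - 2.58 × (3.14) = 1.45 - 8.1012 = -6.6512%.
Real GDP in the next year = 21731 × (1 - 6.6512/100) = 21731 × 0.933488 ≈ 20286 billion.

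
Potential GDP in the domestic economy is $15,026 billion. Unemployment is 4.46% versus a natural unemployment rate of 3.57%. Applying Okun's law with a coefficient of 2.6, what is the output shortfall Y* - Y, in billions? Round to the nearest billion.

Output gap = -2.6 × (4.46 - 3.57) = -2.6 × 0.89 = -2.314%.
Actual GDP ≈ 15026 × 0.97686 ≈ 14678 billion, so the shortfall is 15026 - 14678 = 348 billion.

$348 billion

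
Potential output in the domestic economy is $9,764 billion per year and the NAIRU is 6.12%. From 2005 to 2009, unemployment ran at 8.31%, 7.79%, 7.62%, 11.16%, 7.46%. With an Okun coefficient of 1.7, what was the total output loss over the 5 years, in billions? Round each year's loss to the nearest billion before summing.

$1,949 billion

Year 2005: gap = -1.7 × (8.31 - 6.12) = -3.723%, loss ≈ 9764 × 3.723/100 ≈ 364.
Year 2006: gap = -1.7 × (7.79 - 6.12) = -2.839%, loss ≈ 9764 × 2.839/100 ≈ 277.
Year 2007: gap = -1.7 × (7.62 - 6.12) = -2.55%, loss ≈ 9764 × 2.55/100 ≈ 249.
Year 2008: gap = -1.7 × (11.16 - 6.12) = -8.568%, loss ≈ 9764 × 8.568/100 ≈ 837.
Year 2009: gap = -1.7 × (7.46 - 6.12) = -2.278%, loss ≈ 9764 × 2.278/100 ≈ 222.
Total lost output = 364 + 277 + 249 + 837 + 222 = 1949 billion.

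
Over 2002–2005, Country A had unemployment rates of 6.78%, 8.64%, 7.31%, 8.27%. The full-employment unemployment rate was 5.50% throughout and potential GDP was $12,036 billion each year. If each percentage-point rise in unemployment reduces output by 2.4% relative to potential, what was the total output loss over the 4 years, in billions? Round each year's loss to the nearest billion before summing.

Year 2002: gap = -2.4 × (6.78 - 5.5) = -3.072%, loss ≈ 12036 × 3.072/100 ≈ 370.
Year 2003: gap = -2.4 × (8.64 - 5.5) = -7.536%, loss ≈ 12036 × 7.536/100 ≈ 907.
Year 2004: gap = -2.4 × (7.31 - 5.5) = -4.344%, loss ≈ 12036 × 4.344/100 ≈ 523.
Year 2005: gap = -2.4 × (8.27 - 5.5) = -6.648%, loss ≈ 12036 × 6.648/100 ≈ 800.
Total lost output = 370 + 907 + 523 + 800 = 2600 billion.

$2,600 billion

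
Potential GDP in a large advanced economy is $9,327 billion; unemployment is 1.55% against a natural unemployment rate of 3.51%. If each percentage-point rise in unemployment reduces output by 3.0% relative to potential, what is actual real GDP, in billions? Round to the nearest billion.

$9,875 billion

Unemployment gap = 1.55 - 3.51 = -1.96 points, so the output gap is -3 × (-1.96) = 5.88%.
Actual GDP = 9327 × (1 + 5.88/100) = 9327 × 1.0588 ≈ 9875 billion.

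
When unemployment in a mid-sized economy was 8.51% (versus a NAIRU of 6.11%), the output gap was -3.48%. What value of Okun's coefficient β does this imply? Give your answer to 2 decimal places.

β ≈ 1.45

Okun's law: output gap = -β × (u - u*).
-3.48 = -β × (8.51 - 6.11) = -β × 2.4, so β = 3.48/2.4 = 1.45.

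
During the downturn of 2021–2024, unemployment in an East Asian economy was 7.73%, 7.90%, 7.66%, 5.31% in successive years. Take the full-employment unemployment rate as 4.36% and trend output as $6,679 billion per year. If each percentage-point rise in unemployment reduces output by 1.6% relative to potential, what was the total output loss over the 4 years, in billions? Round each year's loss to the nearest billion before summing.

$1,193 billion

Year 2021: gap = -1.6 × (7.73 - 4.36) = -5.392%, loss ≈ 6679 × 5.392/100 ≈ 360.
Year 2022: gap = -1.6 × (7.9 - 4.36) = -5.664%, loss ≈ 6679 × 5.664/100 ≈ 378.
Year 2023: gap = -1.6 × (7.66 - 4.36) = -5.28%, loss ≈ 6679 × 5.28/100 ≈ 353.
Year 2024: gap = -1.6 × (5.31 - 4.36) = -1.52%, loss ≈ 6679 × 1.52/100 ≈ 102.
Total lost output = 360 + 378 + 353 + 102 = 1193 billion.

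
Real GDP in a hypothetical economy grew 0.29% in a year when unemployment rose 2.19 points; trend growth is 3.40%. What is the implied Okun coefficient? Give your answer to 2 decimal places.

β ≈ 1.42

Growth form: g_Y = g_Y* - β × Δu, so β = (g_Y* - g_Y)/Δu.
β = (3.4 - 0.29)/2.19 = 3.11/2.19 = 1.42.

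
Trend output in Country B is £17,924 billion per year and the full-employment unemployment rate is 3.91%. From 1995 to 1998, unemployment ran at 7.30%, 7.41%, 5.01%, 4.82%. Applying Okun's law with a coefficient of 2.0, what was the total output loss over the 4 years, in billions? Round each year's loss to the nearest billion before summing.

£3,190 billion

Year 1995: gap = -2.0 × (7.3 - 3.91) = -6.78%, loss ≈ 17924 × 6.78/100 ≈ 1215.
Year 1996: gap = -2.0 × (7.41 - 3.91) = -7%, loss ≈ 17924 × 7/100 ≈ 1255.
Year 1997: gap = -2.0 × (5.01 - 3.91) = -2.2%, loss ≈ 17924 × 2.2/100 ≈ 394.
Year 1998: gap = -2.0 × (4.82 - 3.91) = -1.82%, loss ≈ 17924 × 1.82/100 ≈ 326.
Total lost output = 1215 + 1255 + 394 + 326 = 3190 billion.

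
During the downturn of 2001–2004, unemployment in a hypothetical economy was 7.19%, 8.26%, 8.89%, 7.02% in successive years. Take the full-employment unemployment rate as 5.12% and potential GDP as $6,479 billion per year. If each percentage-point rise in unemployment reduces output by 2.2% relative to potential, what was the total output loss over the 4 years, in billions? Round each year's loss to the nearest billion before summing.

Year 2001: gap = -2.2 × (7.19 - 5.12) = -4.554%, loss ≈ 6479 × 4.554/100 ≈ 295.
Year 2002: gap = -2.2 × (8.26 - 5.12) = -6.908%, loss ≈ 6479 × 6.908/100 ≈ 448.
Year 2003: gap = -2.2 × (8.89 - 5.12) = -8.294%, loss ≈ 6479 × 8.294/100 ≈ 537.
Year 2004: gap = -2.2 × (7.02 - 5.12) = -4.18%, loss ≈ 6479 × 4.18/100 ≈ 271.
Total lost output = 295 + 448 + 537 + 271 = 1551 billion.

$1,551 billion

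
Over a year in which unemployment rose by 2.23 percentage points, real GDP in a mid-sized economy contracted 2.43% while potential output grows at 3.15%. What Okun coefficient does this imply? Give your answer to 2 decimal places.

β ≈ 2.50

Growth form: g_Y = g_Y* - β × Δu, so β = (g_Y* - g_Y)/Δu.
β = (3.15 + 2.43)/2.23 = 5.58/2.23 = 2.50.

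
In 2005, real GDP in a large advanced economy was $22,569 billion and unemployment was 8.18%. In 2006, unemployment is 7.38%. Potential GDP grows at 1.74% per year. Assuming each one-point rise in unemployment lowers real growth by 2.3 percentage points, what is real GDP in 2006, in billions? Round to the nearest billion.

Δu = 7.38 - 8.18 = -0.8 points.
Okun's law (growth form): g_Y = g_Y* - β × Δu = 1.74 - 2.3 × (-0.80) = 1.74 + 1.84 = 3.58%.
Real GDP in the next year = 22569 × (1 + 3.58/100) = 22569 × 1.0358 ≈ 23377 billion.

$23,377 billion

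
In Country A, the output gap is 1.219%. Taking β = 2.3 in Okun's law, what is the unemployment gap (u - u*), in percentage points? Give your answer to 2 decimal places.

Okun's law: output gap = -β × (u - u*), so u - u* = -(output gap)/β.
u - u* = -(1.219)/2.3 = -0.53 percentage points.

-0.53 percentage points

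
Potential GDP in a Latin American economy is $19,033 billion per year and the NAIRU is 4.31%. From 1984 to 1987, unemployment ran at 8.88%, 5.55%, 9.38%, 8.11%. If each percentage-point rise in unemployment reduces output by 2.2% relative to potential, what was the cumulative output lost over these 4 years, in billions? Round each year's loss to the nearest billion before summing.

$6,147 billion

Year 1984: gap = -2.2 × (8.88 - 4.31) = -10.054%, loss ≈ 19033 × 10.054/100 ≈ 1914.
Year 1985: gap = -2.2 × (5.55 - 4.31) = -2.728%, loss ≈ 19033 × 2.728/100 ≈ 519.
Year 1986: gap = -2.2 × (9.38 - 4.31) = -11.154%, loss ≈ 19033 × 11.154/100 ≈ 2123.
Year 1987: gap = -2.2 × (8.11 - 4.31) = -8.36%, loss ≈ 19033 × 8.36/100 ≈ 1591.
Total lost output = 1914 + 519 + 2123 + 1591 = 6147 billion.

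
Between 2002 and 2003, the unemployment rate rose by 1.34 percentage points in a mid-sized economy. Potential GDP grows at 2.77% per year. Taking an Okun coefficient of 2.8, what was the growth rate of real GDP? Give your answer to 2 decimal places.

Growth-rate Okun's law: g_Y = g_Y* - β × Δu.
g_Y = 2.77 - 2.8 × (1.34) = 2.77 - 3.752 = -0.982%, i.e. -0.98% to 2 d.p.

-0.98%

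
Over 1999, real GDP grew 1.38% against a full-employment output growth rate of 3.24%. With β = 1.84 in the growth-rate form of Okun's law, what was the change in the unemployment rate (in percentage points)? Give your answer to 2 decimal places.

Growth-rate Okun's law: g_Y = g_Y* - β × Δu, so Δu = (g_Y* - g_Y)/β.
Δu = (3.24 - 1.38)/1.84 = 1.86/1.84 = 1.01 percentage points.

1.01 percentage points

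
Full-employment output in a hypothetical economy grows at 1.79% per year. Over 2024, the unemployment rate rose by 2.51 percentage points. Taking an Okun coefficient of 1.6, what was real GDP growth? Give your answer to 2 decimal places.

-2.23%

Growth-rate Okun's law: g_Y = g_Y* - β × Δu.
g_Y = 1.79 - 1.6 × (2.51) = 1.79 - 4.016 = -2.226%, i.e. -2.23% to 2 d.p.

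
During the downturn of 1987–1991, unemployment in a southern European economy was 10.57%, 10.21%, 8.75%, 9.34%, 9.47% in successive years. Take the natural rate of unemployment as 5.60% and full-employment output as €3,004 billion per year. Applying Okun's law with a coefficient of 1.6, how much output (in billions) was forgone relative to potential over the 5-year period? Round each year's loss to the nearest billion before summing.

€978 billion

Year 1987: gap = -1.6 × (10.57 - 5.6) = -7.952%, loss ≈ 3004 × 7.952/100 ≈ 239.
Year 1988: gap = -1.6 × (10.21 - 5.6) = -7.376%, loss ≈ 3004 × 7.376/100 ≈ 222.
Year 1989: gap = -1.6 × (8.75 - 5.6) = -5.04%, loss ≈ 3004 × 5.04/100 ≈ 151.
Year 1990: gap = -1.6 × (9.34 - 5.6) = -5.984%, loss ≈ 3004 × 5.984/100 ≈ 180.
Year 1991: gap = -1.6 × (9.47 - 5.6) = -6.192%, loss ≈ 3004 × 6.192/100 ≈ 186.
Total lost output = 239 + 222 + 151 + 180 + 186 = 978 billion.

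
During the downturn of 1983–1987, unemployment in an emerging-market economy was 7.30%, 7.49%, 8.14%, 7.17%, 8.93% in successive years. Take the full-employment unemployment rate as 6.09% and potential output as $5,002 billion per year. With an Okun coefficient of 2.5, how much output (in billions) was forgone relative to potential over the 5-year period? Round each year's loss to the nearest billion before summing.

Year 1983: gap = -2.5 × (7.3 - 6.09) = -3.025%, loss ≈ 5002 × 3.025/100 ≈ 151.
Year 1984: gap = -2.5 × (7.49 - 6.09) = -3.5%, loss ≈ 5002 × 3.5/100 ≈ 175.
Year 1985: gap = -2.5 × (8.14 - 6.09) = -5.125%, loss ≈ 5002 × 5.125/100 ≈ 256.
Year 1986: gap = -2.5 × (7.17 - 6.09) = -2.7%, loss ≈ 5002 × 2.7/100 ≈ 135.
Year 1987: gap = -2.5 × (8.93 - 6.09) = -7.1%, loss ≈ 5002 × 7.1/100 ≈ 355.
Total lost output = 151 + 175 + 256 + 135 + 355 = 1072 billion.

$1,072 billion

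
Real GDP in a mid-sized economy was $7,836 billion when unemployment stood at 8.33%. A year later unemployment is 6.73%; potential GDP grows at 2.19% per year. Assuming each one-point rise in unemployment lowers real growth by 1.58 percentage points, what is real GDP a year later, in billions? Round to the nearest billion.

Δu = 6.73 - 8.33 = -1.6 points.
Okun's law (growth form): g_Y = g_Y* - β × Δu = 2.19 - 1.58 × (-1.60) = 2.19 + 2.528 = 4.718%.
Real GDP in the next year = 7836 × (1 + 4.718/100) = 7836 × 1.04718 ≈ 8206 billion.

$8,206 billion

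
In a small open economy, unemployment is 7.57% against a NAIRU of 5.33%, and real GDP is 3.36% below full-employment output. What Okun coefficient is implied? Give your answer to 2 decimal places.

β ≈ 1.50

Okun's law: output gap = -β × (u - u*).
-3.36 = -β × (7.57 - 5.33) = -β × 2.24, so β = 3.36/2.24 = 1.50.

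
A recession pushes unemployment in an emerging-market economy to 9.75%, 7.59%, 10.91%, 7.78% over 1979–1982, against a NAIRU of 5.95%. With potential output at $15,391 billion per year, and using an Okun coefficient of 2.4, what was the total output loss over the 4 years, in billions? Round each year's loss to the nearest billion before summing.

Year 1979: gap = -2.4 × (9.75 - 5.95) = -9.12%, loss ≈ 15391 × 9.12/100 ≈ 1404.
Year 1980: gap = -2.4 × (7.59 - 5.95) = -3.936%, loss ≈ 15391 × 3.936/100 ≈ 606.
Year 1981: gap = -2.4 × (10.91 - 5.95) = -11.904%, loss ≈ 15391 × 11.904/100 ≈ 1832.
Year 1982: gap = -2.4 × (7.78 - 5.95) = -4.392%, loss ≈ 15391 × 4.392/100 ≈ 676.
Total lost output = 1404 + 606 + 1832 + 676 = 4518 billion.

$4,518 billion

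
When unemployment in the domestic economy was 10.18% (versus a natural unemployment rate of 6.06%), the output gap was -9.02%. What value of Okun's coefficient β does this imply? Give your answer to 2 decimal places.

β ≈ 2.19

Okun's law: output gap = -β × (u - u*).
-9.02 = -β × (10.18 - 6.06) = -β × 4.12, so β = 9.02/4.12 = 2.19.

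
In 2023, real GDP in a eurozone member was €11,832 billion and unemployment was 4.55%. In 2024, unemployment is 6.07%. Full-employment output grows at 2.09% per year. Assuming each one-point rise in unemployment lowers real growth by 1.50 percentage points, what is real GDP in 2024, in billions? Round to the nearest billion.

Δu = 6.07 - 4.55 = 1.52 points.
Okun's law (growth form): g_Y = g_Y* - β × Δu = 2.09 - 1.50 × (1.52) = 2.09 - 2.28 = -0.19%.
Real GDP in the next year = 11832 × (1 - 0.19/100) = 11832 × 0.9981 ≈ 11810 billion.

€11,810 billion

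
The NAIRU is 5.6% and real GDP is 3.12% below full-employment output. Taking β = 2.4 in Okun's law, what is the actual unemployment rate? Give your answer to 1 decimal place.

6.9%

From Okun's law, u - u* = -(output gap)/β = -(-3.12)/2.4 = 1.3 points.
So u = 5.6 + 1.3 = 6.9%.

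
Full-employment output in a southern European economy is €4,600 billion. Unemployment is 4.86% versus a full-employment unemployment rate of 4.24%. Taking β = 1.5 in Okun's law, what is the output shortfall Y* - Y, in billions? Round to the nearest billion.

Output gap = -1.5 × (4.86 - 4.24) = -1.5 × 0.62 = -0.93%.
Actual GDP ≈ 4600 × 0.9907 ≈ 4557 billion, so the shortfall is 4600 - 4557 = 43 billion.

€43 billion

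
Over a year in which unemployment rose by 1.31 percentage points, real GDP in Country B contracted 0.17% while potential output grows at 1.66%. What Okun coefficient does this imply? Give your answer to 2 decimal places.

β ≈ 1.40

Growth form: g_Y = g_Y* - β × Δu, so β = (g_Y* - g_Y)/Δu.
β = (1.66 + 0.17)/1.31 = 1.83/1.31 = 1.40.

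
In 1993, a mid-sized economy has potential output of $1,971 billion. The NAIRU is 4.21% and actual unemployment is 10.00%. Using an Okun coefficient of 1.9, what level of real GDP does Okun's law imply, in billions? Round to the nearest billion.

Unemployment gap = 10 - 4.21 = 5.79 points, so the output gap is -1.9 × 5.79 = -11.001%.
Actual GDP = 1971 × (1 - 11.001/100) = 1971 × 0.88999 ≈ 1754 billion.

$1,754 billion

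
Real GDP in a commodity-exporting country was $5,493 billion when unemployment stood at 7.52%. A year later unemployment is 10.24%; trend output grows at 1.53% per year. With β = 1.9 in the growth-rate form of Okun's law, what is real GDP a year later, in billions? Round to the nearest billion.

Δu = 10.24 - 7.52 = 2.72 points.
Okun's law (growth form): g_Y = g_Y* - β × Δu = 1.53 - 1.9 × (2.72) = 1.53 - 5.168 = -3.638%.
Real GDP in the next year = 5493 × (1 - 3.638/100) = 5493 × 0.96362 ≈ 5293 billion.

$5,293 billion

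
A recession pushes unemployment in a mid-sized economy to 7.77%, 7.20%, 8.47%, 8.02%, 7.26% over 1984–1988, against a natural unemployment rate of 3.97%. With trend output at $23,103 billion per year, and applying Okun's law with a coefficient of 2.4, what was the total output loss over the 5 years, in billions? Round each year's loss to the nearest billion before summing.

Year 1984: gap = -2.4 × (7.77 - 3.97) = -9.12%, loss ≈ 23103 × 9.12/100 ≈ 2107.
Year 1985: gap = -2.4 × (7.2 - 3.97) = -7.752%, loss ≈ 23103 × 7.752/100 ≈ 1791.
Year 1986: gap = -2.4 × (8.47 - 3.97) = -10.8%, loss ≈ 23103 × 10.8/100 ≈ 2495.
Year 1987: gap = -2.4 × (8.02 - 3.97) = -9.72%, loss ≈ 23103 × 9.72/100 ≈ 2246.
Year 1988: gap = -2.4 × (7.26 - 3.97) = -7.896%, loss ≈ 23103 × 7.896/100 ≈ 1824.
Total lost output = 2107 + 1791 + 2495 + 2246 + 1824 = 10463 billion.

$10,463 billion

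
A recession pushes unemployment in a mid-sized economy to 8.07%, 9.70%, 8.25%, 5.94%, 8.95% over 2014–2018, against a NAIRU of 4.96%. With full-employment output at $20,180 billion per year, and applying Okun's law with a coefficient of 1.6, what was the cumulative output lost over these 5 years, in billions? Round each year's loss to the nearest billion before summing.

Year 2014: gap = -1.6 × (8.07 - 4.96) = -4.976%, loss ≈ 20180 × 4.976/100 ≈ 1004.
Year 2015: gap = -1.6 × (9.7 - 4.96) = -7.584%, loss ≈ 20180 × 7.584/100 ≈ 1530.
Year 2016: gap = -1.6 × (8.25 - 4.96) = -5.264%, loss ≈ 20180 × 5.264/100 ≈ 1062.
Year 2017: gap = -1.6 × (5.94 - 4.96) = -1.568%, loss ≈ 20180 × 1.568/100 ≈ 316.
Year 2018: gap = -1.6 × (8.95 - 4.96) = -6.384%, loss ≈ 20180 × 6.384/100 ≈ 1288.
Total lost output = 1004 + 1530 + 1062 + 316 + 1288 = 5200 billion.

$5,200 billion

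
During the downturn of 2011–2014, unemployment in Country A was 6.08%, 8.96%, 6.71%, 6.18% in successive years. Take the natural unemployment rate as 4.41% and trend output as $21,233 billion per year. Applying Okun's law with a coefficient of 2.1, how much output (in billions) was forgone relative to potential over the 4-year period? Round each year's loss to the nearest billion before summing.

$4,589 billion

Year 2011: gap = -2.1 × (6.08 - 4.41) = -3.507%, loss ≈ 21233 × 3.507/100 ≈ 745.
Year 2012: gap = -2.1 × (8.96 - 4.41) = -9.555%, loss ≈ 21233 × 9.555/100 ≈ 2029.
Year 2013: gap = -2.1 × (6.71 - 4.41) = -4.83%, loss ≈ 21233 × 4.83/100 ≈ 1026.
Year 2014: gap = -2.1 × (6.18 - 4.41) = -3.717%, loss ≈ 21233 × 3.717/100 ≈ 789.
Total lost output = 745 + 2029 + 1026 + 789 = 4589 billion.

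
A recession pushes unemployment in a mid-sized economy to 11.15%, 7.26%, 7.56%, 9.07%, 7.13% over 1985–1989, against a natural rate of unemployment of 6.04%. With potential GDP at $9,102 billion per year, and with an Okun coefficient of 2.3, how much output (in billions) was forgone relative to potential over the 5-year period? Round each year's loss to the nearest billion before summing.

Year 1985: gap = -2.3 × (11.15 - 6.04) = -11.753%, loss ≈ 9102 × 11.753/100 ≈ 1070.
Year 1986: gap = -2.3 × (7.26 - 6.04) = -2.806%, loss ≈ 9102 × 2.806/100 ≈ 255.
Year 1987: gap = -2.3 × (7.56 - 6.04) = -3.496%, loss ≈ 9102 × 3.496/100 ≈ 318.
Year 1988: gap = -2.3 × (9.07 - 6.04) = -6.969%, loss ≈ 9102 × 6.969/100 ≈ 634.
Year 1989: gap = -2.3 × (7.13 - 6.04) = -2.507%, loss ≈ 9102 × 2.507/100 ≈ 228.
Total lost output = 1070 + 255 + 318 + 634 + 228 = 2505 billion.

$2,505 billion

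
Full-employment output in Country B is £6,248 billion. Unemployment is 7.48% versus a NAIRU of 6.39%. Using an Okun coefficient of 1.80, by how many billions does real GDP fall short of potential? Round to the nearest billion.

£123 billion

Output gap = -1.80 × (7.48 - 6.39) = -1.8 × 1.09 = -1.962%.
Actual GDP ≈ 6248 × 0.98038 ≈ 6125 billion, so the shortfall is 6248 - 6125 = 123 billion.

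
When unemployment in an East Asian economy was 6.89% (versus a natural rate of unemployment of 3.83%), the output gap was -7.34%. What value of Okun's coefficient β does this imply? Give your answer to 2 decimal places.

β ≈ 2.40

Okun's law: output gap = -β × (u - u*).
-7.34 = -β × (6.89 - 3.83) = -β × 3.06, so β = 7.34/3.06 = 2.40.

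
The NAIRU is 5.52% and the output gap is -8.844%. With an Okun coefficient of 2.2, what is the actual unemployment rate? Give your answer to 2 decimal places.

From Okun's law, u - u* = -(output gap)/β = -(-8.844)/2.2 = 4.02 points.
So u = 5.52 + 4.02 = 9.54%.

9.54%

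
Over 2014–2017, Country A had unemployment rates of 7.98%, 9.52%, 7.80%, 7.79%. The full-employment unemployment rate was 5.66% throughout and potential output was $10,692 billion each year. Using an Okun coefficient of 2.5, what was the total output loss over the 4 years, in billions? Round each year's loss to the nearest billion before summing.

Year 2014: gap = -2.5 × (7.98 - 5.66) = -5.8%, loss ≈ 10692 × 5.8/100 ≈ 620.
Year 2015: gap = -2.5 × (9.52 - 5.66) = -9.65%, loss ≈ 10692 × 9.65/100 ≈ 1032.
Year 2016: gap = -2.5 × (7.8 - 5.66) = -5.35%, loss ≈ 10692 × 5.35/100 ≈ 572.
Year 2017: gap = -2.5 × (7.79 - 5.66) = -5.325%, loss ≈ 10692 × 5.325/100 ≈ 569.
Total lost output = 620 + 1032 + 572 + 569 = 2793 billion.

$2,793 billion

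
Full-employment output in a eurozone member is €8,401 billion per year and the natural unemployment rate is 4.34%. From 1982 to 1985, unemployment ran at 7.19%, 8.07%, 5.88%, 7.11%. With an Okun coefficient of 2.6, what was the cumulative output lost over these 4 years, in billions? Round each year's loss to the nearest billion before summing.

€2,379 billion

Year 1982: gap = -2.6 × (7.19 - 4.34) = -7.41%, loss ≈ 8401 × 7.41/100 ≈ 623.
Year 1983: gap = -2.6 × (8.07 - 4.34) = -9.698%, loss ≈ 8401 × 9.698/100 ≈ 815.
Year 1984: gap = -2.6 × (5.88 - 4.34) = -4.004%, loss ≈ 8401 × 4.004/100 ≈ 336.
Year 1985: gap = -2.6 × (7.11 - 4.34) = -7.202%, loss ≈ 8401 × 7.202/100 ≈ 605.
Total lost output = 623 + 815 + 336 + 605 = 2379 billion.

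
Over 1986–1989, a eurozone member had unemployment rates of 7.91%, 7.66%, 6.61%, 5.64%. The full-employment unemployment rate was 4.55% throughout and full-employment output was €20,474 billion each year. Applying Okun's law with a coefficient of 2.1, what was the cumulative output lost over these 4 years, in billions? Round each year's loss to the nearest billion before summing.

€4,137 billion

Year 1986: gap = -2.1 × (7.91 - 4.55) = -7.056%, loss ≈ 20474 × 7.056/100 ≈ 1445.
Year 1987: gap = -2.1 × (7.66 - 4.55) = -6.531%, loss ≈ 20474 × 6.531/100 ≈ 1337.
Year 1988: gap = -2.1 × (6.61 - 4.55) = -4.326%, loss ≈ 20474 × 4.326/100 ≈ 886.
Year 1989: gap = -2.1 × (5.64 - 4.55) = -2.289%, loss ≈ 20474 × 2.289/100 ≈ 469.
Total lost output = 1445 + 1337 + 886 + 469 = 4137 billion.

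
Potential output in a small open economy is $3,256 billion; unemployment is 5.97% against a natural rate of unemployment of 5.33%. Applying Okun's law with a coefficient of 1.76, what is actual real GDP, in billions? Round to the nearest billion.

Unemployment gap = 5.97 - 5.33 = 0.64 points, so the output gap is -1.76 × 0.64 = -1.1264%.
Actual GDP = 3256 × (1 - 1.1264/100) = 3256 × 0.988736 ≈ 3219 billion.

$3,219 billion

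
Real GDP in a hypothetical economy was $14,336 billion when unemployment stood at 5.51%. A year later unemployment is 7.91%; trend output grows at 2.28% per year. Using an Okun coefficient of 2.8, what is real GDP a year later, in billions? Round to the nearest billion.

$13,699 billion

Δu = 7.91 - 5.51 = 2.4 points.
Okun's law (growth form): g_Y = g_Y* - β × Δu = 2.28 - 2.8 × (2.40) = 2.28 - 6.72 = -4.44%.
Real GDP in the next year = 14336 × (1 - 4.44/100) = 14336 × 0.9556 ≈ 13699 billion.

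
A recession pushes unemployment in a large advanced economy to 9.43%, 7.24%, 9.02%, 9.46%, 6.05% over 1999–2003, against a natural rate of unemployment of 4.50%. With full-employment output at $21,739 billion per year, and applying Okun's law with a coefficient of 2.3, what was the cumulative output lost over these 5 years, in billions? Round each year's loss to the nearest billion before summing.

$9,350 billion

Year 1999: gap = -2.3 × (9.43 - 4.5) = -11.339%, loss ≈ 21739 × 11.339/100 ≈ 2465.
Year 2000: gap = -2.3 × (7.24 - 4.5) = -6.302%, loss ≈ 21739 × 6.302/100 ≈ 1370.
Year 2001: gap = -2.3 × (9.02 - 4.5) = -10.396%, loss ≈ 21739 × 10.396/100 ≈ 2260.
Year 2002: gap = -2.3 × (9.46 - 4.5) = -11.408%, loss ≈ 21739 × 11.408/100 ≈ 2480.
Year 2003: gap = -2.3 × (6.05 - 4.5) = -3.565%, loss ≈ 21739 × 3.565/100 ≈ 775.
Total lost output = 2465 + 1370 + 2260 + 2480 + 775 = 9350 billion.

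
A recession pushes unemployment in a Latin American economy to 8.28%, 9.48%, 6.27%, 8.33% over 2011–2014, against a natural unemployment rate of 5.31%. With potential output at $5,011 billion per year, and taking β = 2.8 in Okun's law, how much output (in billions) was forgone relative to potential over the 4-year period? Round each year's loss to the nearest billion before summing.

$1,561 billion

Year 2011: gap = -2.8 × (8.28 - 5.31) = -8.316%, loss ≈ 5011 × 8.316/100 ≈ 417.
Year 2012: gap = -2.8 × (9.48 - 5.31) = -11.676%, loss ≈ 5011 × 11.676/100 ≈ 585.
Year 2013: gap = -2.8 × (6.27 - 5.31) = -2.688%, loss ≈ 5011 × 2.688/100 ≈ 135.
Year 2014: gap = -2.8 × (8.33 - 5.31) = -8.456%, loss ≈ 5011 × 8.456/100 ≈ 424.
Total lost output = 417 + 585 + 135 + 424 = 1561 billion.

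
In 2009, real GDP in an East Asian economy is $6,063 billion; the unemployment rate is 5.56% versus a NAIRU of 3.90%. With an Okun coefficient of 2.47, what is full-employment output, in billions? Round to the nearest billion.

Unemployment gap = 5.56 - 3.9 = 1.66 points, so output gap = -2.47 × 1.66 = -4.1002%.
Since Y = Y* × (1 + gap/100), Y* = 6063/0.958998 ≈ 6322 billion.

$6,322 billion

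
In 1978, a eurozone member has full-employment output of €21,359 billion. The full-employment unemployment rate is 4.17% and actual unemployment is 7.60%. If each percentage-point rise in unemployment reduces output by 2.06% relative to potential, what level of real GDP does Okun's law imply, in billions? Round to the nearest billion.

€19,850 billion

Unemployment gap = 7.6 - 4.17 = 3.43 points, so the output gap is -2.06 × 3.43 = -7.0658%.
Actual GDP = 21359 × (1 - 7.0658/100) = 21359 × 0.929342 ≈ 19850 billion.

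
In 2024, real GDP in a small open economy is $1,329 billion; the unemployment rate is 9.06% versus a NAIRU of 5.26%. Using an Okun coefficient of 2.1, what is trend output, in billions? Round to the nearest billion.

$1,444 billion

Unemployment gap = 9.06 - 5.26 = 3.8 points, so output gap = -2.1 × 3.8 = -7.98%.
Since Y = Y* × (1 + gap/100), Y* = 1329/0.9202 ≈ 1444 billion.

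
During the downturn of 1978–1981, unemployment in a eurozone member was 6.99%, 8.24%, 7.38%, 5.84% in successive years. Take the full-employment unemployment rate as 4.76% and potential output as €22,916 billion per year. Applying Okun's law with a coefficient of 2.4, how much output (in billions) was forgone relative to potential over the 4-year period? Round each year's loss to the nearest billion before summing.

€5,175 billion

Year 1978: gap = -2.4 × (6.99 - 4.76) = -5.352%, loss ≈ 22916 × 5.352/100 ≈ 1226.
Year 1979: gap = -2.4 × (8.24 - 4.76) = -8.352%, loss ≈ 22916 × 8.352/100 ≈ 1914.
Year 1980: gap = -2.4 × (7.38 - 4.76) = -6.288%, loss ≈ 22916 × 6.288/100 ≈ 1441.
Year 1981: gap = -2.4 × (5.84 - 4.76) = -2.592%, loss ≈ 22916 × 2.592/100 ≈ 594.
Total lost output = 1226 + 1914 + 1441 + 594 = 5175 billion.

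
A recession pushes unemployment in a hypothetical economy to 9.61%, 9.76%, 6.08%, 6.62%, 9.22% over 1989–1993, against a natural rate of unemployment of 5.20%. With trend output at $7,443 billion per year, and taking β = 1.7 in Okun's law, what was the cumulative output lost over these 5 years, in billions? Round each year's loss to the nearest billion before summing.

$1,935 billion

Year 1989: gap = -1.7 × (9.61 - 5.2) = -7.497%, loss ≈ 7443 × 7.497/100 ≈ 558.
Year 1990: gap = -1.7 × (9.76 - 5.2) = -7.752%, loss ≈ 7443 × 7.752/100 ≈ 577.
Year 1991: gap = -1.7 × (6.08 - 5.2) = -1.496%, loss ≈ 7443 × 1.496/100 ≈ 111.
Year 1992: gap = -1.7 × (6.62 - 5.2) = -2.414%, loss ≈ 7443 × 2.414/100 ≈ 180.
Year 1993: gap = -1.7 × (9.22 - 5.2) = -6.834%, loss ≈ 7443 × 6.834/100 ≈ 509.
Total lost output = 558 + 577 + 111 + 180 + 509 = 1935 billion.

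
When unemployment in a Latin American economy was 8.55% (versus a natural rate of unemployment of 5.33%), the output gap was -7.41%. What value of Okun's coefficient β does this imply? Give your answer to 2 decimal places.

β ≈ 2.30

Okun's law: output gap = -β × (u - u*).
-7.41 = -β × (8.55 - 5.33) = -β × 3.22, so β = 7.41/3.22 = 2.30.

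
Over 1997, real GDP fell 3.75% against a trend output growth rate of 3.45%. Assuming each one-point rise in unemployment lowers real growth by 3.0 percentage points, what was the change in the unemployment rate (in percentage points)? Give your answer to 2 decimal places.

2.40 percentage points

Growth-rate Okun's law: g_Y = g_Y* - β × Δu, so Δu = (g_Y* - g_Y)/β.
Δu = (3.45 + 3.75)/3.0 = 7.2/3.0 = 2.40 percentage points.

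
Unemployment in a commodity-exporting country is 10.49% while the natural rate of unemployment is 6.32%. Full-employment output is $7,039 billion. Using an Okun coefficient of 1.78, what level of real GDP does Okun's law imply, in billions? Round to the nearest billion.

$6,517 billion

Unemployment gap = 10.49 - 6.32 = 4.17 points, so the output gap is -1.78 × 4.17 = -7.4226%.
Actual GDP = 7039 × (1 - 7.4226/100) = 7039 × 0.925774 ≈ 6517 billion.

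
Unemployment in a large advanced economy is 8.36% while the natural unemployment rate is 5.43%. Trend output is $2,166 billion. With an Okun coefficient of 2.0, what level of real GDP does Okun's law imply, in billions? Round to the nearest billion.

$2,039 billion

Unemployment gap = 8.36 - 5.43 = 2.93 points, so the output gap is -2 × 2.93 = -5.86%.
Actual GDP = 2166 × (1 - 5.86/100) = 2166 × 0.9414 ≈ 2039 billion.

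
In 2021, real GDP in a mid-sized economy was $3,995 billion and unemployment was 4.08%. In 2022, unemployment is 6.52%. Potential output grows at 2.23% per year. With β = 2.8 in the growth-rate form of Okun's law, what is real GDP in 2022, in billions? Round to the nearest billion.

$3,811 billion

Δu = 6.52 - 4.08 = 2.44 points.
Okun's law (growth form): g_Y = g_Y* - β × Δu = 2.23 - 2.8 × (2.44) = 2.23 - 6.832 = -4.602%.
Real GDP in the next year = 3995 × (1 - 4.602/100) = 3995 × 0.95398 ≈ 3811 billion.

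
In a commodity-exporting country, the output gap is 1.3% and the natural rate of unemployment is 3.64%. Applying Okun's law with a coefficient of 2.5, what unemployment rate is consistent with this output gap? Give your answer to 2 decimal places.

From Okun's law, u - u* = -(output gap)/β = -(1.3)/2.5 = -0.52 points.
So u = 3.64 - 0.52 = 3.12%.

3.12%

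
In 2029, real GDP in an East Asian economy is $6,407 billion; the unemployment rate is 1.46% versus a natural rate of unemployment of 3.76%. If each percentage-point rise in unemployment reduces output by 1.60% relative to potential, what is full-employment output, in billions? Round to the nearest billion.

Unemployment gap = 1.46 - 3.76 = -2.3 points, so output gap = -1.6 × (-2.3) = 3.68%.
Since Y = Y* × (1 + gap/100), Y* = 6407/1.0368 ≈ 6180 billion.

$6,180 billion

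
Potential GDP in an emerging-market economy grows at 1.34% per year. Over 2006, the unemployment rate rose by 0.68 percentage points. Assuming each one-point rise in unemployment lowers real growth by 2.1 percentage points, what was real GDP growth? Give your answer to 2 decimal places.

Growth-rate Okun's law: g_Y = g_Y* - β × Δu.
g_Y = 1.34 - 2.1 × (0.68) = 1.34 - 1.428 = -0.088%, i.e. -0.09% to 2 d.p.

-0.09%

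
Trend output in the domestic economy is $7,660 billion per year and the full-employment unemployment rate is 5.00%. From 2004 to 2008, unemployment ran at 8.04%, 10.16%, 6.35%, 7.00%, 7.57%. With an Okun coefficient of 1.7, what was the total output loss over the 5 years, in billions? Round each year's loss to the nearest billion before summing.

$1,839 billion

Year 2004: gap = -1.7 × (8.04 - 5) = -5.168%, loss ≈ 7660 × 5.168/100 ≈ 396.
Year 2005: gap = -1.7 × (10.16 - 5) = -8.772%, loss ≈ 7660 × 8.772/100 ≈ 672.
Year 2006: gap = -1.7 × (6.35 - 5) = -2.295%, loss ≈ 7660 × 2.295/100 ≈ 176.
Year 2007: gap = -1.7 × (7 - 5) = -3.4%, loss ≈ 7660 × 3.4/100 ≈ 260.
Year 2008: gap = -1.7 × (7.57 - 5) = -4.369%, loss ≈ 7660 × 4.369/100 ≈ 335.
Total lost output = 396 + 672 + 176 + 260 + 335 = 1839 billion.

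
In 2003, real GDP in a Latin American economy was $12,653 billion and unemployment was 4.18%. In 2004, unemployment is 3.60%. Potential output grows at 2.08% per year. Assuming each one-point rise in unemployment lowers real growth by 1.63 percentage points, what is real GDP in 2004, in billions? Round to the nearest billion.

Δu = 3.6 - 4.18 = -0.58 points.
Okun's law (growth form): g_Y = g_Y* - β × Δu = 2.08 - 1.63 × (-0.58) = 2.08 + 0.9454 = 3.0254%.
Real GDP in the next year = 12653 × (1 + 3.0254/100) = 12653 × 1.030254 ≈ 13036 billion.

$13,036 billion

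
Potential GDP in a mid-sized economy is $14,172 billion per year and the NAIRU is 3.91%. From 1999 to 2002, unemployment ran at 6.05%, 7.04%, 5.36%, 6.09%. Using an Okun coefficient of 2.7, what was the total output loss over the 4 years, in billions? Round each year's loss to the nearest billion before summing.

$3,406 billion

Year 1999: gap = -2.7 × (6.05 - 3.91) = -5.778%, loss ≈ 14172 × 5.778/100 ≈ 819.
Year 2000: gap = -2.7 × (7.04 - 3.91) = -8.451%, loss ≈ 14172 × 8.451/100 ≈ 1198.
Year 2001: gap = -2.7 × (5.36 - 3.91) = -3.915%, loss ≈ 14172 × 3.915/100 ≈ 555.
Year 2002: gap = -2.7 × (6.09 - 3.91) = -5.886%, loss ≈ 14172 × 5.886/100 ≈ 834.
Total lost output = 819 + 1198 + 555 + 834 = 3406 billion.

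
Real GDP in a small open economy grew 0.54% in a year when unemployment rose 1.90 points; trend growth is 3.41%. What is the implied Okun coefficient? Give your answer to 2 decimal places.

β ≈ 1.51

Growth form: g_Y = g_Y* - β × Δu, so β = (g_Y* - g_Y)/Δu.
β = (3.41 - 0.54)/1.90 = 2.87/1.90 = 1.51.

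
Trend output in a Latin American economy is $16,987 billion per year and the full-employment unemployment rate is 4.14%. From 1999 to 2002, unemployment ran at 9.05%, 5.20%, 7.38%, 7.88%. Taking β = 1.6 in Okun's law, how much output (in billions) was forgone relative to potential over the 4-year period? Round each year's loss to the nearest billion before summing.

$3,520 billion

Year 1999: gap = -1.6 × (9.05 - 4.14) = -7.856%, loss ≈ 16987 × 7.856/100 ≈ 1334.
Year 2000: gap = -1.6 × (5.2 - 4.14) = -1.696%, loss ≈ 16987 × 1.696/100 ≈ 288.
Year 2001: gap = -1.6 × (7.38 - 4.14) = -5.184%, loss ≈ 16987 × 5.184/100 ≈ 881.
Year 2002: gap = -1.6 × (7.88 - 4.14) = -5.984%, loss ≈ 16987 × 5.984/100 ≈ 1017.
Total lost output = 1334 + 288 + 881 + 1017 = 3520 billion.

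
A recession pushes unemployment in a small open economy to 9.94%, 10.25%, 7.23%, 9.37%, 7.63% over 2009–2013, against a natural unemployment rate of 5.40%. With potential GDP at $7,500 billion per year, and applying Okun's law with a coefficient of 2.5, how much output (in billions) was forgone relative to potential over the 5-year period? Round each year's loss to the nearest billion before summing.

Year 2009: gap = -2.5 × (9.94 - 5.4) = -11.35%, loss ≈ 7500 × 11.35/100 ≈ 851.
Year 2010: gap = -2.5 × (10.25 - 5.4) = -12.125%, loss ≈ 7500 × 12.125/100 ≈ 909.
Year 2011: gap = -2.5 × (7.23 - 5.4) = -4.575%, loss ≈ 7500 × 4.575/100 ≈ 343.
Year 2012: gap = -2.5 × (9.37 - 5.4) = -9.925%, loss ≈ 7500 × 9.925/100 ≈ 744.
Year 2013: gap = -2.5 × (7.63 - 5.4) = -5.575%, loss ≈ 7500 × 5.575/100 ≈ 418.
Total lost output = 851 + 909 + 343 + 744 + 418 = 3265 billion.

$3,265 billion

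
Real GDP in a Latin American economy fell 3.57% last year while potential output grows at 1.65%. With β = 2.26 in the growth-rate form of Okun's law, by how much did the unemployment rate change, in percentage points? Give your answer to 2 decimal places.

Growth-rate Okun's law: g_Y = g_Y* - β × Δu, so Δu = (g_Y* - g_Y)/β.
Δu = (1.65 + 3.57)/2.26 = 5.22/2.26 = 2.31 percentage points.

2.31 percentage points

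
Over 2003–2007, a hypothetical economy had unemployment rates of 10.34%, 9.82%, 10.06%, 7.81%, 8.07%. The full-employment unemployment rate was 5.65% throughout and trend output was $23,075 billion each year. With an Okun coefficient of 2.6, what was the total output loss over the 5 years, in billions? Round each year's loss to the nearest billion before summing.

Year 2003: gap = -2.6 × (10.34 - 5.65) = -12.194%, loss ≈ 23075 × 12.194/100 ≈ 2814.
Year 2004: gap = -2.6 × (9.82 - 5.65) = -10.842%, loss ≈ 23075 × 10.842/100 ≈ 2502.
Year 2005: gap = -2.6 × (10.06 - 5.65) = -11.466%, loss ≈ 23075 × 11.466/100 ≈ 2646.
Year 2006: gap = -2.6 × (7.81 - 5.65) = -5.616%, loss ≈ 23075 × 5.616/100 ≈ 1296.
Year 2007: gap = -2.6 × (8.07 - 5.65) = -6.292%, loss ≈ 23075 × 6.292/100 ≈ 1452.
Total lost output = 2814 + 2502 + 2646 + 1296 + 1452 = 10710 billion.

$10,710 billion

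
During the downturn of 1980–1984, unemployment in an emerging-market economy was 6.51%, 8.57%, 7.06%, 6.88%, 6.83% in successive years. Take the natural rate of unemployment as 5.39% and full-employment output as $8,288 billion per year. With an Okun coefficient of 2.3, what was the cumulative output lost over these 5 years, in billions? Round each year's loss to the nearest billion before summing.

Year 1980: gap = -2.3 × (6.51 - 5.39) = -2.576%, loss ≈ 8288 × 2.576/100 ≈ 213.
Year 1981: gap = -2.3 × (8.57 - 5.39) = -7.314%, loss ≈ 8288 × 7.314/100 ≈ 606.
Year 1982: gap = -2.3 × (7.06 - 5.39) = -3.841%, loss ≈ 8288 × 3.841/100 ≈ 318.
Year 1983: gap = -2.3 × (6.88 - 5.39) = -3.427%, loss ≈ 8288 × 3.427/100 ≈ 284.
Year 1984: gap = -2.3 × (6.83 - 5.39) = -3.312%, loss ≈ 8288 × 3.312/100 ≈ 274.
Total lost output = 213 + 606 + 318 + 284 + 274 = 1695 billion.

$1,695 billion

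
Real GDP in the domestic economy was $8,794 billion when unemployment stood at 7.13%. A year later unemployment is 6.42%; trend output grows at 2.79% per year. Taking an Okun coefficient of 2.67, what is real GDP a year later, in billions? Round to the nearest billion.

$9,206 billion

Δu = 6.42 - 7.13 = -0.71 points.
Okun's law (growth form): g_Y = g_Y* - β × Δu = 2.79 - 2.67 × (-0.71) = 2.79 + 1.8957 = 4.6857%.
Real GDP in the next year = 8794 × (1 + 4.6857/100) = 8794 × 1.046857 ≈ 9206 billion.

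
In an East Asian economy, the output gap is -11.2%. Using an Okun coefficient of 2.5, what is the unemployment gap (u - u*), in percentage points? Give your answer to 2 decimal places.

4.48 percentage points

Okun's law: output gap = -β × (u - u*), so u - u* = -(output gap)/β.
u - u* = -(-11.2)/2.5 = 4.48 percentage points.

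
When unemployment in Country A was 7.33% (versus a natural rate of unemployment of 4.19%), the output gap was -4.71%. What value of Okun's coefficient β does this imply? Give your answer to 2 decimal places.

β ≈ 1.50

Okun's law: output gap = -β × (u - u*).
-4.71 = -β × (7.33 - 4.19) = -β × 3.14, so β = 4.71/3.14 = 1.50.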